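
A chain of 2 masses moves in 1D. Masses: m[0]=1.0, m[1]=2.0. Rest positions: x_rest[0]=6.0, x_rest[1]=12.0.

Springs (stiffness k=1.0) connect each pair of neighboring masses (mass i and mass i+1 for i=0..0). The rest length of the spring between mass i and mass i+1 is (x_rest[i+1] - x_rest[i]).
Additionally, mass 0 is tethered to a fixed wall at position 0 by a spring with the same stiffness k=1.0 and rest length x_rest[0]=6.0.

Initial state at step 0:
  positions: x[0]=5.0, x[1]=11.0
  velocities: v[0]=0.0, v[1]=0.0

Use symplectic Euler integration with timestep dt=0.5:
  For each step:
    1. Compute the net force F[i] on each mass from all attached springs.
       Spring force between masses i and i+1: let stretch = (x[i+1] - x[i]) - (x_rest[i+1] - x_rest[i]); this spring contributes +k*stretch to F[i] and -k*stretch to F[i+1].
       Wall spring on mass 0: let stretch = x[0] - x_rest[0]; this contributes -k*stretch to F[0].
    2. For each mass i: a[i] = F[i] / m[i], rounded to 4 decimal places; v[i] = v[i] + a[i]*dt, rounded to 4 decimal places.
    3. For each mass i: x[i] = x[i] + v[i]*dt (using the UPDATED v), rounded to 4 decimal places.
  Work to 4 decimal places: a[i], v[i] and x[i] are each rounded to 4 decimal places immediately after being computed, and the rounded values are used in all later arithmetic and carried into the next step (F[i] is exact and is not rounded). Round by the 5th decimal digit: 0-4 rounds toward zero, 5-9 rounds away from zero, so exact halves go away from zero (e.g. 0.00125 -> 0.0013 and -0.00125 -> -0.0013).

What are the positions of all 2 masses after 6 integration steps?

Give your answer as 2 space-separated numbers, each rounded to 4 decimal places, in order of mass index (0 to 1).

Step 0: x=[5.0000 11.0000] v=[0.0000 0.0000]
Step 1: x=[5.2500 11.0000] v=[0.5000 0.0000]
Step 2: x=[5.6250 11.0313] v=[0.7500 0.0625]
Step 3: x=[5.9454 11.1368] v=[0.6407 0.2110]
Step 4: x=[6.0773 11.3434] v=[0.2637 0.4132]
Step 5: x=[6.0064 11.6418] v=[-0.1419 0.5967]
Step 6: x=[5.8427 11.9858] v=[-0.3274 0.6879]

Answer: 5.8427 11.9858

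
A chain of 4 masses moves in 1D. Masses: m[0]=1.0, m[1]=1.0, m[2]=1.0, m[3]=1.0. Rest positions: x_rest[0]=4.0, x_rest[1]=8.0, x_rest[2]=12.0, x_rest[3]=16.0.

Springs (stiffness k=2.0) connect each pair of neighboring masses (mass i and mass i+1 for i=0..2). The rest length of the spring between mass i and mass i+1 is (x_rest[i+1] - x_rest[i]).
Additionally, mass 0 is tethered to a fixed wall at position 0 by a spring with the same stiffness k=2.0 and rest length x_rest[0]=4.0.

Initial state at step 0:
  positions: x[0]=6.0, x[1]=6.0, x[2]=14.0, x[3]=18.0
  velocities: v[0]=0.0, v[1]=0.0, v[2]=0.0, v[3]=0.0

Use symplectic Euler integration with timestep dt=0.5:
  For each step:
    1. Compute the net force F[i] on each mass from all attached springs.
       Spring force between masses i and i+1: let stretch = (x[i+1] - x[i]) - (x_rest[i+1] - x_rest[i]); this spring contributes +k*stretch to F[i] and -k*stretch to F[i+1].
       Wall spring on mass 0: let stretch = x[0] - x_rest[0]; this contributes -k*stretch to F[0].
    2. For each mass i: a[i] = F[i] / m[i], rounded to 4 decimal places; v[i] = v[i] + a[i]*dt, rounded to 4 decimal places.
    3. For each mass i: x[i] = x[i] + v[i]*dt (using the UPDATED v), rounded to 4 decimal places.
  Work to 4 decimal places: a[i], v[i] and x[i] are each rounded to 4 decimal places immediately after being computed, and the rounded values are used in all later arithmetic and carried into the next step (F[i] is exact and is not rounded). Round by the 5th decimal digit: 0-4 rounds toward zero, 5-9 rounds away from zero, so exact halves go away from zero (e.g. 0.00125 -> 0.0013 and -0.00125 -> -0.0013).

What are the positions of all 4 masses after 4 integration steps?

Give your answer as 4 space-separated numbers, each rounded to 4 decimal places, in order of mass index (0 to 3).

Answer: 7.0000 6.5000 14.2500 15.3750

Derivation:
Step 0: x=[6.0000 6.0000 14.0000 18.0000] v=[0.0000 0.0000 0.0000 0.0000]
Step 1: x=[3.0000 10.0000 12.0000 18.0000] v=[-6.0000 8.0000 -4.0000 0.0000]
Step 2: x=[2.0000 11.5000 12.0000 17.0000] v=[-2.0000 3.0000 0.0000 -2.0000]
Step 3: x=[4.7500 8.5000 14.2500 15.5000] v=[5.5000 -6.0000 4.5000 -3.0000]
Step 4: x=[7.0000 6.5000 14.2500 15.3750] v=[4.5000 -4.0000 0.0000 -0.2500]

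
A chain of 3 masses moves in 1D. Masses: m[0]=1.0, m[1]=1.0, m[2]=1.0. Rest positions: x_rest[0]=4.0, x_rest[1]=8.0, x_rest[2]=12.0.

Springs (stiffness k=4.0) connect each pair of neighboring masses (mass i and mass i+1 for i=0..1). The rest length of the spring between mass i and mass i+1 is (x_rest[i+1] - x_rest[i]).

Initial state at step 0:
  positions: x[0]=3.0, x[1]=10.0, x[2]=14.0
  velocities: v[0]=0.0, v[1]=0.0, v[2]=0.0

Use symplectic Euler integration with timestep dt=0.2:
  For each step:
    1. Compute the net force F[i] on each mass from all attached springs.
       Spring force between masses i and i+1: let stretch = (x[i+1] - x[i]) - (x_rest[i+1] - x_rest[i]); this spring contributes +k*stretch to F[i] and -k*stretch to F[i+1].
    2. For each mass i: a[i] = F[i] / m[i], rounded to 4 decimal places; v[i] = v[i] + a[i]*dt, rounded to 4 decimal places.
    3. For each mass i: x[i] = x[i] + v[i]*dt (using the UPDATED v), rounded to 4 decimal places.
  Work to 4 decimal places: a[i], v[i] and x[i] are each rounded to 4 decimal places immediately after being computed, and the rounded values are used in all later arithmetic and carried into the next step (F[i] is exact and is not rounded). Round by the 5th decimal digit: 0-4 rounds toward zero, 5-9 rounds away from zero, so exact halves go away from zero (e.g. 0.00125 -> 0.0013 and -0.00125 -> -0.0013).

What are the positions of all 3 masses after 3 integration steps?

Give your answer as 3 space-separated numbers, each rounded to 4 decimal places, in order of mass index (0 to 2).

Step 0: x=[3.0000 10.0000 14.0000] v=[0.0000 0.0000 0.0000]
Step 1: x=[3.4800 9.5200 14.0000] v=[2.4000 -2.4000 0.0000]
Step 2: x=[4.2864 8.7904 13.9232] v=[4.0320 -3.6480 -0.3840]
Step 3: x=[5.1734 8.1614 13.6652] v=[4.4352 -3.1450 -1.2902]

Answer: 5.1734 8.1614 13.6652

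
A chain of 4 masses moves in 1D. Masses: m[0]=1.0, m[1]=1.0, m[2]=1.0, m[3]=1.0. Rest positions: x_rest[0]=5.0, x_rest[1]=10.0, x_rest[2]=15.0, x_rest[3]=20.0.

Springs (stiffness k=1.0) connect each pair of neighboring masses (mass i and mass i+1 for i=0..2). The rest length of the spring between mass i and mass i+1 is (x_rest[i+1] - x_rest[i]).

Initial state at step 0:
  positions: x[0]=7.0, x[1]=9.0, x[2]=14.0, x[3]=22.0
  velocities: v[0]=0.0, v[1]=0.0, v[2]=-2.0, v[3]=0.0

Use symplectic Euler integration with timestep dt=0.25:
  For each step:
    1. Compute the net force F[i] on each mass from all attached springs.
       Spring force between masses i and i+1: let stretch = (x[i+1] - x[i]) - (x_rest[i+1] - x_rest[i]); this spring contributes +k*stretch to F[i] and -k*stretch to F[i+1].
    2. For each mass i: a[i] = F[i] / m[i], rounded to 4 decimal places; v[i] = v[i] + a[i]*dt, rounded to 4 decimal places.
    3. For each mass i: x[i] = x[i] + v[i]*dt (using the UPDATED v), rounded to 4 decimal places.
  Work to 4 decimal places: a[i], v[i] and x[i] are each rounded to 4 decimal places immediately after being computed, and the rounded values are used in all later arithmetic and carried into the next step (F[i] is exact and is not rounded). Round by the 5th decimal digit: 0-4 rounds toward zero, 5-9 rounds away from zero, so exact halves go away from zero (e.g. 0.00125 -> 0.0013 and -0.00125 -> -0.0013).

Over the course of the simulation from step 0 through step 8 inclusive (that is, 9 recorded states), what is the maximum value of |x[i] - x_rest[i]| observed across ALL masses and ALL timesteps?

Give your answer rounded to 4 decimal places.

Step 0: x=[7.0000 9.0000 14.0000 22.0000] v=[0.0000 0.0000 -2.0000 0.0000]
Step 1: x=[6.8125 9.1875 13.6875 21.8125] v=[-0.7500 0.7500 -1.2500 -0.7500]
Step 2: x=[6.4609 9.5078 13.6016 21.4297] v=[-1.4063 1.2813 -0.3438 -1.5313]
Step 3: x=[5.9873 9.8936 13.7491 20.8701] v=[-1.8946 1.5430 0.5898 -2.2383]
Step 4: x=[5.4453 10.2762 14.1007 20.1780] v=[-2.1680 1.5303 1.4062 -2.7686]
Step 5: x=[4.8927 10.5959 14.5931 19.4185] v=[-2.2103 1.2787 1.9694 -3.0379]
Step 6: x=[4.3841 10.8090 15.1372 18.6699] v=[-2.0345 0.8522 2.1765 -2.9943]
Step 7: x=[3.9645 10.8910 15.6316 18.0130] v=[-1.6783 0.3280 1.9776 -2.6275]
Step 8: x=[3.6653 10.8364 15.9786 17.5198] v=[-1.1967 -0.2185 1.3878 -1.9729]
Max displacement = 2.4802

Answer: 2.4802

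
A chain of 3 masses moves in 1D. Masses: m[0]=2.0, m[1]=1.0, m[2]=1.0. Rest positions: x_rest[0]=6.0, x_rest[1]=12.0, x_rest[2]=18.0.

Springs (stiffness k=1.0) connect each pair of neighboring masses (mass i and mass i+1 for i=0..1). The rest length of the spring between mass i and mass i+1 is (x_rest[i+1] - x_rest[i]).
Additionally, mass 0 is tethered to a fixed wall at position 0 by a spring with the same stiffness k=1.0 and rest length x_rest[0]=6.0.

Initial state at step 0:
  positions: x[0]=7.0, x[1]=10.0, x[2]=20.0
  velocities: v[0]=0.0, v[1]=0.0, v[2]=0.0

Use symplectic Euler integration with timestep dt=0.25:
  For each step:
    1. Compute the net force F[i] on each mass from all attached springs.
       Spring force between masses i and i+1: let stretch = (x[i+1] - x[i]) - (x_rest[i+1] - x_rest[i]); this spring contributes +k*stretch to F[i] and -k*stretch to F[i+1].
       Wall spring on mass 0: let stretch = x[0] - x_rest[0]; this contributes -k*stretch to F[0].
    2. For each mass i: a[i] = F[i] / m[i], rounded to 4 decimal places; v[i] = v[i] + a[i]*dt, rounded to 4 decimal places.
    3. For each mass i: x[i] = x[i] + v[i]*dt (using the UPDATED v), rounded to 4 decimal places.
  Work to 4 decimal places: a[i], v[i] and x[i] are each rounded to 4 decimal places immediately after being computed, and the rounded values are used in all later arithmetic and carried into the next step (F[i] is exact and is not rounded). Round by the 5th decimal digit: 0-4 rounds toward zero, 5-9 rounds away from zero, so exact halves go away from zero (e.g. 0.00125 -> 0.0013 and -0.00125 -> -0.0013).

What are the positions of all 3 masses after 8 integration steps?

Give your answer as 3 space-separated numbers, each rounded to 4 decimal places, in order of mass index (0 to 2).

Step 0: x=[7.0000 10.0000 20.0000] v=[0.0000 0.0000 0.0000]
Step 1: x=[6.8750 10.4375 19.7500] v=[-0.5000 1.7500 -1.0000]
Step 2: x=[6.6465 11.2344 19.2930] v=[-0.9141 3.1875 -1.8281]
Step 3: x=[6.3537 12.2482 18.7073] v=[-1.1714 4.0552 -2.3428]
Step 4: x=[6.0465 13.2973 18.0929] v=[-1.2288 4.1964 -2.4576]
Step 5: x=[5.7769 14.1930 17.5538] v=[-1.0783 3.5826 -2.1565]
Step 6: x=[5.5898 14.7727 17.1796] v=[-0.7484 2.3188 -1.4967]
Step 7: x=[5.5150 14.9289 17.0300] v=[-0.2993 0.6248 -0.5984]
Step 8: x=[5.5620 14.6281 17.1241] v=[0.1881 -1.2034 0.3763]

Answer: 5.5620 14.6281 17.1241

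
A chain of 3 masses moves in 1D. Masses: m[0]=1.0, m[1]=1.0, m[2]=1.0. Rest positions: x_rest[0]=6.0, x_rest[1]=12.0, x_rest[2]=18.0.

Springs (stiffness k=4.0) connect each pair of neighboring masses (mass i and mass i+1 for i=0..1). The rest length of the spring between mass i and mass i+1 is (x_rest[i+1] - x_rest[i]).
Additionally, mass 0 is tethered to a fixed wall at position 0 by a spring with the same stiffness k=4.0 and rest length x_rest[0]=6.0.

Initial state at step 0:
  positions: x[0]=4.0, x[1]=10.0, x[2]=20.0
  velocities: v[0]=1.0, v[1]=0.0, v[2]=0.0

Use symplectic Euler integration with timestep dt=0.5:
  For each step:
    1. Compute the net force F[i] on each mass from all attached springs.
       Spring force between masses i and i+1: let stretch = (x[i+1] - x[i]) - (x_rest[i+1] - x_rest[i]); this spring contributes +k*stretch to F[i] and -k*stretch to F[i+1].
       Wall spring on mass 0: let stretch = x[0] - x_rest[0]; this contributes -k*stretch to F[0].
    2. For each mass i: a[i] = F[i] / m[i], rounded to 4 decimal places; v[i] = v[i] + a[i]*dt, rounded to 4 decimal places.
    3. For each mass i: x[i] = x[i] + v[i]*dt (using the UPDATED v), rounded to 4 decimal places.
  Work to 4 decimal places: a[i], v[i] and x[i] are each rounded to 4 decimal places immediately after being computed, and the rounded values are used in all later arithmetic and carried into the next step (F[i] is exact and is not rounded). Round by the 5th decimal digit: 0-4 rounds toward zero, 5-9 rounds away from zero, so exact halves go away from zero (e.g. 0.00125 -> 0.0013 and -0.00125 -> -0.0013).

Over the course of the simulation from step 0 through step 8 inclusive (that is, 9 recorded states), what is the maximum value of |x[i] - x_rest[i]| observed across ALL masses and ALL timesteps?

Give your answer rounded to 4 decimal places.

Answer: 4.0000

Derivation:
Step 0: x=[4.0000 10.0000 20.0000] v=[1.0000 0.0000 0.0000]
Step 1: x=[6.5000 14.0000 16.0000] v=[5.0000 8.0000 -8.0000]
Step 2: x=[10.0000 12.5000 16.0000] v=[7.0000 -3.0000 0.0000]
Step 3: x=[6.0000 12.0000 18.5000] v=[-8.0000 -1.0000 5.0000]
Step 4: x=[2.0000 12.0000 20.5000] v=[-8.0000 0.0000 4.0000]
Step 5: x=[6.0000 10.5000 20.0000] v=[8.0000 -3.0000 -1.0000]
Step 6: x=[8.5000 14.0000 16.0000] v=[5.0000 7.0000 -8.0000]
Step 7: x=[8.0000 14.0000 16.0000] v=[-1.0000 0.0000 0.0000]
Step 8: x=[5.5000 10.0000 20.0000] v=[-5.0000 -8.0000 8.0000]
Max displacement = 4.0000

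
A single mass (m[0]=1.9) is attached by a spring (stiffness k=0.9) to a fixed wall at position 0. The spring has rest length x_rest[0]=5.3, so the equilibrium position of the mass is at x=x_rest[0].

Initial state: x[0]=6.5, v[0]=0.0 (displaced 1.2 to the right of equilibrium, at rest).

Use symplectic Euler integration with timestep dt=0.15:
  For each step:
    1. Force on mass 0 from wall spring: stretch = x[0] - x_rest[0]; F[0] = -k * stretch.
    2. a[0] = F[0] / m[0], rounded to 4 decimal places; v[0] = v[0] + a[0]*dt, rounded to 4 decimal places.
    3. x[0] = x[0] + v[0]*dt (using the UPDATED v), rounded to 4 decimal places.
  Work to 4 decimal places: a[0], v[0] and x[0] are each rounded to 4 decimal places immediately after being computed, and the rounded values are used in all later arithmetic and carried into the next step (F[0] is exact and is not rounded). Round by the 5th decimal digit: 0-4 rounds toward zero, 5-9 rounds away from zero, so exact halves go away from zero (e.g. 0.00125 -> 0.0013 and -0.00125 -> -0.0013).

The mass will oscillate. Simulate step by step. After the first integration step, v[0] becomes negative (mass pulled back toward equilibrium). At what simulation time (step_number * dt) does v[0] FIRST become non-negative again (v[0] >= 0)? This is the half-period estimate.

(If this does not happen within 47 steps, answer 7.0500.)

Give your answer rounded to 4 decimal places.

Answer: 4.6500

Derivation:
Step 0: x=[6.5000] v=[0.0000]
Step 1: x=[6.4872] v=[-0.0853]
Step 2: x=[6.4617] v=[-0.1697]
Step 3: x=[6.4239] v=[-0.2522]
Step 4: x=[6.3741] v=[-0.3321]
Step 5: x=[6.3128] v=[-0.4084]
Step 6: x=[6.2407] v=[-0.4804]
Step 7: x=[6.1586] v=[-0.5472]
Step 8: x=[6.0674] v=[-0.6082]
Step 9: x=[5.9680] v=[-0.6627]
Step 10: x=[5.8615] v=[-0.7102]
Step 11: x=[5.7490] v=[-0.7501]
Step 12: x=[5.6317] v=[-0.7820]
Step 13: x=[5.5109] v=[-0.8056]
Step 14: x=[5.3878] v=[-0.8206]
Step 15: x=[5.2638] v=[-0.8268]
Step 16: x=[5.1402] v=[-0.8242]
Step 17: x=[5.0183] v=[-0.8128]
Step 18: x=[4.8994] v=[-0.7928]
Step 19: x=[4.7848] v=[-0.7643]
Step 20: x=[4.6756] v=[-0.7277]
Step 21: x=[4.5731] v=[-0.6833]
Step 22: x=[4.4783] v=[-0.6317]
Step 23: x=[4.3923] v=[-0.5733]
Step 24: x=[4.3160] v=[-0.5088]
Step 25: x=[4.2502] v=[-0.4389]
Step 26: x=[4.1956] v=[-0.3643]
Step 27: x=[4.1527] v=[-0.2858]
Step 28: x=[4.1221] v=[-0.2043]
Step 29: x=[4.1040] v=[-0.1206]
Step 30: x=[4.0987] v=[-0.0356]
Step 31: x=[4.1062] v=[0.0498]
First v>=0 after going negative at step 31, time=4.6500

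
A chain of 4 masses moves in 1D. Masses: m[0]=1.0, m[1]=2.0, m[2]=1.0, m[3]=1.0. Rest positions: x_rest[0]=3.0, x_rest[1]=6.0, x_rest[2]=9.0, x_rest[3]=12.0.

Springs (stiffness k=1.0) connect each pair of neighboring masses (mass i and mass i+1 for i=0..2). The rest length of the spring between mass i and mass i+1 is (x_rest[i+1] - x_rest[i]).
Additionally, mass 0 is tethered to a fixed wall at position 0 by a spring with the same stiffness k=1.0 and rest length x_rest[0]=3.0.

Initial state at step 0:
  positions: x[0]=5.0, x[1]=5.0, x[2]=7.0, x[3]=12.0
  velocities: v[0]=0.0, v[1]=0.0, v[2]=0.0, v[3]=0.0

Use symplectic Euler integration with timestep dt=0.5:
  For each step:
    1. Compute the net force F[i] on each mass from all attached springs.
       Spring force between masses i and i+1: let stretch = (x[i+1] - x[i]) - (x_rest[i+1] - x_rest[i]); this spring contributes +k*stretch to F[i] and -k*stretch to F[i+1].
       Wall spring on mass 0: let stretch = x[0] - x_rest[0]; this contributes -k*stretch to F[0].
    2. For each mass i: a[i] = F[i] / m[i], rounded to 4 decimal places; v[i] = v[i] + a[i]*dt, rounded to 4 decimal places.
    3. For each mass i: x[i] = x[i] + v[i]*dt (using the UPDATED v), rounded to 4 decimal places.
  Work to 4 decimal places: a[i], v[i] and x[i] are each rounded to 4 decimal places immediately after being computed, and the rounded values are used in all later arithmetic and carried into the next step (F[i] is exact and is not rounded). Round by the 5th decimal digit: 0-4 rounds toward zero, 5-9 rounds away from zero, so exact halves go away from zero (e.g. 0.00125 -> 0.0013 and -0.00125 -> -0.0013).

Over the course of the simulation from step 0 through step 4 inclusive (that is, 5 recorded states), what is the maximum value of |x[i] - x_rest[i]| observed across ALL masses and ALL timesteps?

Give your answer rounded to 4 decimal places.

Answer: 2.6094

Derivation:
Step 0: x=[5.0000 5.0000 7.0000 12.0000] v=[0.0000 0.0000 0.0000 0.0000]
Step 1: x=[3.7500 5.2500 7.7500 11.5000] v=[-2.5000 0.5000 1.5000 -1.0000]
Step 2: x=[1.9375 5.6250 8.8125 10.8125] v=[-3.6250 0.7500 2.1250 -1.3750]
Step 3: x=[0.5625 5.9375 9.5782 10.3750] v=[-2.7500 0.6250 1.5313 -0.8750]
Step 4: x=[0.3906 6.0332 9.6329 10.4883] v=[-0.3438 0.1914 0.1094 0.2266]
Max displacement = 2.6094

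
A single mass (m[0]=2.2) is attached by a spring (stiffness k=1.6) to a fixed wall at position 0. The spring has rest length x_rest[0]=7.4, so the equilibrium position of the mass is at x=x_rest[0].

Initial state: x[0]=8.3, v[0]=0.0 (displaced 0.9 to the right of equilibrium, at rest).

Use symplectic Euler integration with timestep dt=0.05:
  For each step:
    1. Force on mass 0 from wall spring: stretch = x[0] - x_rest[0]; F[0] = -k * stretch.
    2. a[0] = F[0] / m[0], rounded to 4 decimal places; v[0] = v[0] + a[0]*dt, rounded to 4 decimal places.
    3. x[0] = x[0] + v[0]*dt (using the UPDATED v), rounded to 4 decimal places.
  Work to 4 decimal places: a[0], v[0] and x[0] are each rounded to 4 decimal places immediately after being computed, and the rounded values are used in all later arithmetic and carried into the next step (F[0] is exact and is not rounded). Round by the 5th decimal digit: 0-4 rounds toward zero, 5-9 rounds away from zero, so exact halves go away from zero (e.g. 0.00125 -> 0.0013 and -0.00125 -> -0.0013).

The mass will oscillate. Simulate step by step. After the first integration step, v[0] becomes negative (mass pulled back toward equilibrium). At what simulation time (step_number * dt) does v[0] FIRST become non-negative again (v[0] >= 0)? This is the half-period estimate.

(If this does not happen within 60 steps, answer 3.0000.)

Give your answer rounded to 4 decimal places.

Step 0: x=[8.3000] v=[0.0000]
Step 1: x=[8.2984] v=[-0.0327]
Step 2: x=[8.2951] v=[-0.0654]
Step 3: x=[8.2902] v=[-0.0980]
Step 4: x=[8.2837] v=[-0.1304]
Step 5: x=[8.2756] v=[-0.1625]
Step 6: x=[8.2659] v=[-0.1943]
Step 7: x=[8.2546] v=[-0.2258]
Step 8: x=[8.2418] v=[-0.2569]
Step 9: x=[8.2274] v=[-0.2875]
Step 10: x=[8.2115] v=[-0.3176]
Step 11: x=[8.1941] v=[-0.3471]
Step 12: x=[8.1753] v=[-0.3760]
Step 13: x=[8.1551] v=[-0.4042]
Step 14: x=[8.1335] v=[-0.4317]
Step 15: x=[8.1106] v=[-0.4584]
Step 16: x=[8.0864] v=[-0.4842]
Step 17: x=[8.0609] v=[-0.5092]
Step 18: x=[8.0342] v=[-0.5332]
Step 19: x=[8.0064] v=[-0.5563]
Step 20: x=[7.9775] v=[-0.5784]
Step 21: x=[7.9475] v=[-0.5994]
Step 22: x=[7.9165] v=[-0.6193]
Step 23: x=[7.8846] v=[-0.6381]
Step 24: x=[7.8518] v=[-0.6557]
Step 25: x=[7.8182] v=[-0.6721]
Step 26: x=[7.7838] v=[-0.6873]
Step 27: x=[7.7487] v=[-0.7013]
Step 28: x=[7.7130] v=[-0.7140]
Step 29: x=[7.6767] v=[-0.7254]
Step 30: x=[7.6399] v=[-0.7355]
Step 31: x=[7.6027] v=[-0.7442]
Step 32: x=[7.5651] v=[-0.7516]
Step 33: x=[7.5272] v=[-0.7576]
Step 34: x=[7.4891] v=[-0.7622]
Step 35: x=[7.4508] v=[-0.7654]
Step 36: x=[7.4124] v=[-0.7672]
Step 37: x=[7.3740] v=[-0.7677]
Step 38: x=[7.3357] v=[-0.7668]
Step 39: x=[7.2975] v=[-0.7645]
Step 40: x=[7.2595] v=[-0.7608]
Step 41: x=[7.2217] v=[-0.7557]
Step 42: x=[7.1842] v=[-0.7492]
Step 43: x=[7.1471] v=[-0.7414]
Step 44: x=[7.1105] v=[-0.7322]
Step 45: x=[7.0744] v=[-0.7217]
Step 46: x=[7.0389] v=[-0.7099]
Step 47: x=[7.0041] v=[-0.6968]
Step 48: x=[6.9700] v=[-0.6824]
Step 49: x=[6.9367] v=[-0.6668]
Step 50: x=[6.9042] v=[-0.6500]
Step 51: x=[6.8726] v=[-0.6320]
Step 52: x=[6.8420] v=[-0.6128]
Step 53: x=[6.8124] v=[-0.5925]
Step 54: x=[6.7838] v=[-0.5711]
Step 55: x=[6.7564] v=[-0.5487]
Step 56: x=[6.7301] v=[-0.5253]
Step 57: x=[6.7051] v=[-0.5009]
Step 58: x=[6.6813] v=[-0.4756]
Step 59: x=[6.6588] v=[-0.4495]
Step 60: x=[6.6377] v=[-0.4225]
v[0] did not become non-negative within 60 steps; using fallback time=3.0000

Answer: 3.0000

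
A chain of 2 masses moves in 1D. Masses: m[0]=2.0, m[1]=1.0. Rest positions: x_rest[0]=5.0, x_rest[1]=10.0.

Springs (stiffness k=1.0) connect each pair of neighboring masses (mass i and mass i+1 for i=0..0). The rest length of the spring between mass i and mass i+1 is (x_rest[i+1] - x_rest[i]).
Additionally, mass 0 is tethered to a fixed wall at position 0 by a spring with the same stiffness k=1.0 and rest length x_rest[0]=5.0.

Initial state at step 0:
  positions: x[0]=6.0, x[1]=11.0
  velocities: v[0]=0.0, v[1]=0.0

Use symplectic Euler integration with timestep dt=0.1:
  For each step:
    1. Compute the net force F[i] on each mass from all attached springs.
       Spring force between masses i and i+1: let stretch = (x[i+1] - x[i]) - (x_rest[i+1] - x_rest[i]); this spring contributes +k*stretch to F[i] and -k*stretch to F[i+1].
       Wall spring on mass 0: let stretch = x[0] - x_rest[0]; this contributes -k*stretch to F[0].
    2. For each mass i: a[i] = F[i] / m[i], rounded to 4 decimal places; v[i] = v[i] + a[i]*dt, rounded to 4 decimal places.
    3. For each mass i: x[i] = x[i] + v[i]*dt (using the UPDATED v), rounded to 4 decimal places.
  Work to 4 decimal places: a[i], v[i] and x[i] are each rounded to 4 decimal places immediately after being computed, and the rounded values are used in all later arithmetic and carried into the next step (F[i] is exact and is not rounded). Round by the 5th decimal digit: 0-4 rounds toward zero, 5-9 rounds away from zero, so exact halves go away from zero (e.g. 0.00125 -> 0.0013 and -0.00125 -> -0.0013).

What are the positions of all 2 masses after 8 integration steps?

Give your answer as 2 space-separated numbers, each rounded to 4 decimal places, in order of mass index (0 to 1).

Step 0: x=[6.0000 11.0000] v=[0.0000 0.0000]
Step 1: x=[5.9950 11.0000] v=[-0.0500 0.0000]
Step 2: x=[5.9851 11.0000] v=[-0.0995 -0.0005]
Step 3: x=[5.9703 10.9998] v=[-0.1480 -0.0020]
Step 4: x=[5.9508 10.9993] v=[-0.1950 -0.0050]
Step 5: x=[5.9268 10.9983] v=[-0.2401 -0.0099]
Step 6: x=[5.8985 10.9966] v=[-0.2829 -0.0171]
Step 7: x=[5.8662 10.9939] v=[-0.3229 -0.0269]
Step 8: x=[5.8302 10.9899] v=[-0.3598 -0.0397]

Answer: 5.8302 10.9899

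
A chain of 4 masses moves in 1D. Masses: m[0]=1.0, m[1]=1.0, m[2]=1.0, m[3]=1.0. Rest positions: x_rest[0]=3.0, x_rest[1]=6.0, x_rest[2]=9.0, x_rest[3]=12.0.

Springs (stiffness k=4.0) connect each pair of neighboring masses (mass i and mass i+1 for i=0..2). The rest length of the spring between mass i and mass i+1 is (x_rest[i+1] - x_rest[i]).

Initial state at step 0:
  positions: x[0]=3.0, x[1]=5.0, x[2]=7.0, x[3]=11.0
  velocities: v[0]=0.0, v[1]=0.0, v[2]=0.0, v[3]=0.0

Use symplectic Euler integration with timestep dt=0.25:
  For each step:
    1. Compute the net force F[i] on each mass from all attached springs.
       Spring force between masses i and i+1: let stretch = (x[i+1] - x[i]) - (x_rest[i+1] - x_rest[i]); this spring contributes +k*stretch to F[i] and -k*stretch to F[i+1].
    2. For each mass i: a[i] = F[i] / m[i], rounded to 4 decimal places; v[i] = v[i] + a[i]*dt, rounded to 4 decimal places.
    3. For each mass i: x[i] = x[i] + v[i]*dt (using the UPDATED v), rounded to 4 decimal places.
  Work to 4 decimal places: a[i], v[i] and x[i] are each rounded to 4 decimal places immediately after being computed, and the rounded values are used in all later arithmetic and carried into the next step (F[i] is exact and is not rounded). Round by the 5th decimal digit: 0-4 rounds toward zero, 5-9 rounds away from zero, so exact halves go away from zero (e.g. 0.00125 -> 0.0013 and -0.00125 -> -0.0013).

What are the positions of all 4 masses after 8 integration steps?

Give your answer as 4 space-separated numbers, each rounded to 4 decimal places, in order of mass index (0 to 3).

Answer: 1.9553 4.1326 7.8091 12.1036

Derivation:
Step 0: x=[3.0000 5.0000 7.0000 11.0000] v=[0.0000 0.0000 0.0000 0.0000]
Step 1: x=[2.7500 5.0000 7.5000 10.7500] v=[-1.0000 0.0000 2.0000 -1.0000]
Step 2: x=[2.3125 5.0625 8.1875 10.4375] v=[-1.7500 0.2500 2.7500 -1.2500]
Step 3: x=[1.8125 5.2188 8.6563 10.3125] v=[-2.0000 0.6250 1.8750 -0.5000]
Step 4: x=[1.4141 5.3829 8.6797 10.5235] v=[-1.5937 0.6562 0.0937 0.8438]
Step 5: x=[1.2579 5.3790 8.3399 11.0235] v=[-0.6249 -0.0158 -1.3593 2.0000]
Step 6: x=[1.3820 5.0850 7.9308 11.6026] v=[0.4962 -1.1760 -1.6366 2.3164]
Step 7: x=[1.6818 4.5767 7.7282 12.0138] v=[1.1992 -2.0332 -0.8106 1.6446]
Step 8: x=[1.9553 4.1326 7.8091 12.1036] v=[1.0941 -1.7766 0.3235 0.3590]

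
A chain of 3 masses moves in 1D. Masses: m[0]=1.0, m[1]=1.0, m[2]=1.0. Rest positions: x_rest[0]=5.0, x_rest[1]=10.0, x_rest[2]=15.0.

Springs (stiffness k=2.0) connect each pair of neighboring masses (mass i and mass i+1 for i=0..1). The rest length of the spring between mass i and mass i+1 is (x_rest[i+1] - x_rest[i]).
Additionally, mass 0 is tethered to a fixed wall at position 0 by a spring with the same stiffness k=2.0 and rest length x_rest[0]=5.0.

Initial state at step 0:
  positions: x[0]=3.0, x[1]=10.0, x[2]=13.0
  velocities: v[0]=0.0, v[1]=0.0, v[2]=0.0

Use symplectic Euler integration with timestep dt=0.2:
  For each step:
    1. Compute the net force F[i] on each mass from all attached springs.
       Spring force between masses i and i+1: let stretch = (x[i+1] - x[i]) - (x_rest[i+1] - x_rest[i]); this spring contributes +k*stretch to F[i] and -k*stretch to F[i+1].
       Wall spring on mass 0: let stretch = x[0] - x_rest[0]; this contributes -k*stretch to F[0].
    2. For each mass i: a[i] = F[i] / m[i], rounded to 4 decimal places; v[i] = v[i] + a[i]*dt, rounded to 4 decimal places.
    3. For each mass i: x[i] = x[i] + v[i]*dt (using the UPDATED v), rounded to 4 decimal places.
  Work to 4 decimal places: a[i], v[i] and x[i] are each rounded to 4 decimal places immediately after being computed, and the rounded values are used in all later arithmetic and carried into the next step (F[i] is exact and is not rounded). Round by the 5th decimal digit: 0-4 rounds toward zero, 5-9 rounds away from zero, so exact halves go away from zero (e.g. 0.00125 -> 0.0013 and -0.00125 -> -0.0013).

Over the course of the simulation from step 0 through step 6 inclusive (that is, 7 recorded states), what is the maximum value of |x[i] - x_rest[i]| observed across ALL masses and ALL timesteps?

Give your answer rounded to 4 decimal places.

Step 0: x=[3.0000 10.0000 13.0000] v=[0.0000 0.0000 0.0000]
Step 1: x=[3.3200 9.6800 13.1600] v=[1.6000 -1.6000 0.8000]
Step 2: x=[3.8832 9.1296 13.4416] v=[2.8160 -2.7520 1.4080]
Step 3: x=[4.5555 8.5044 13.7782] v=[3.3613 -3.1258 1.6832]
Step 4: x=[5.1792 7.9852 14.0929] v=[3.1187 -2.5958 1.5737]
Step 5: x=[5.6131 7.7302 14.3190] v=[2.1694 -1.2751 1.1306]
Step 6: x=[5.7673 7.8329 14.4180] v=[0.7710 0.5136 0.4951]
Max displacement = 2.2698

Answer: 2.2698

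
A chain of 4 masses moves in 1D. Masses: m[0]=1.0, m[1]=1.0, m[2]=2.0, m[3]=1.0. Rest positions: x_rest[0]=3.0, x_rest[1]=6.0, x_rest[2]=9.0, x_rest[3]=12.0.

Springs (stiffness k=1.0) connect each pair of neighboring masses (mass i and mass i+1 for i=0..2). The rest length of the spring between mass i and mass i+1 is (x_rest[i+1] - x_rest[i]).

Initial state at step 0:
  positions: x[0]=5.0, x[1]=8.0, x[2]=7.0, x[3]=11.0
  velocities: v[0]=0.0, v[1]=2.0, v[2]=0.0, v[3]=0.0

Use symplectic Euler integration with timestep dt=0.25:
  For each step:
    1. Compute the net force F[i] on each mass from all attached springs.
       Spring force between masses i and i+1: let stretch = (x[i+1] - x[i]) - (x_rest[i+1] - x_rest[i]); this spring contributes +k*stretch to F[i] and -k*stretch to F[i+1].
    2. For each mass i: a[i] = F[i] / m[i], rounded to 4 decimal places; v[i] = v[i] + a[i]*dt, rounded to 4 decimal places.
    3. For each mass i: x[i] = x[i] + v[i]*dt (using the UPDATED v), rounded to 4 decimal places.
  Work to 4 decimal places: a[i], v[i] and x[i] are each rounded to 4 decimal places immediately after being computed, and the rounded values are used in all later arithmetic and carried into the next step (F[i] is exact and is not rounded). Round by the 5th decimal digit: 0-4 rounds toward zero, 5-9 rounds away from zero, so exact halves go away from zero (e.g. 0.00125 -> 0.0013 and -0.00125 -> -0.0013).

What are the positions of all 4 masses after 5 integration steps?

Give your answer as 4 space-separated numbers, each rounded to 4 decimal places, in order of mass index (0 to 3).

Step 0: x=[5.0000 8.0000 7.0000 11.0000] v=[0.0000 2.0000 0.0000 0.0000]
Step 1: x=[5.0000 8.2500 7.1563 10.9375] v=[0.0000 1.0000 0.6250 -0.2500]
Step 2: x=[5.0156 8.2285 7.4649 10.8262] v=[0.0625 -0.0859 1.2344 -0.4453]
Step 3: x=[5.0445 7.9585 7.9024 10.6923] v=[0.1157 -1.0800 1.7500 -0.5356]
Step 4: x=[5.0681 7.5029 8.4289 10.5715] v=[0.0942 -1.8225 2.1058 -0.4831]
Step 5: x=[5.0563 6.9530 8.9934 10.5043] v=[-0.0471 -2.1997 2.2579 -0.2688]

Answer: 5.0563 6.9530 8.9934 10.5043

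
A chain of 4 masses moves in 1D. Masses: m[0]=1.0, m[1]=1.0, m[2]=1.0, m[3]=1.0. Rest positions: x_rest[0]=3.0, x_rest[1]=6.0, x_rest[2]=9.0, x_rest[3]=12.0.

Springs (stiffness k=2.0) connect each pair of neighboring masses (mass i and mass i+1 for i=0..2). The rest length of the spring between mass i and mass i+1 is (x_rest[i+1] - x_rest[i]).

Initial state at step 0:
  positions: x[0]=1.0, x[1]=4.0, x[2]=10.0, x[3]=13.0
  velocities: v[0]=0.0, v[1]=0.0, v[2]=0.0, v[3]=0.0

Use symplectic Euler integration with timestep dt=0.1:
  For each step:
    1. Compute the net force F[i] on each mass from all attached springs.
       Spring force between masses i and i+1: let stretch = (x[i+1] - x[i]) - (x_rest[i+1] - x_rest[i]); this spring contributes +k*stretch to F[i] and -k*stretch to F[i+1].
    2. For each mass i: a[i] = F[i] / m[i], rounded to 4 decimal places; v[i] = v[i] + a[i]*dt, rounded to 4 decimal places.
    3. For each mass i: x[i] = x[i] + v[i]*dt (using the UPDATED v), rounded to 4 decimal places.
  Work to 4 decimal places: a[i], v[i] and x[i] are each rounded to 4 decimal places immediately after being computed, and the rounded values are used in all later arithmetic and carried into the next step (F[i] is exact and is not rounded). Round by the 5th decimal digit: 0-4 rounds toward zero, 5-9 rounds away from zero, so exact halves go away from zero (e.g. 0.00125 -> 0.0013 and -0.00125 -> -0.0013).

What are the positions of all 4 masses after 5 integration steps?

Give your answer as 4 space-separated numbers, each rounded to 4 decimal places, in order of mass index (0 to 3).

Step 0: x=[1.0000 4.0000 10.0000 13.0000] v=[0.0000 0.0000 0.0000 0.0000]
Step 1: x=[1.0000 4.0600 9.9400 13.0000] v=[0.0000 0.6000 -0.6000 0.0000]
Step 2: x=[1.0012 4.1764 9.8236 12.9988] v=[0.0120 1.1640 -1.1640 -0.0120]
Step 3: x=[1.0059 4.3422 9.6578 12.9941] v=[0.0470 1.6584 -1.6584 -0.0470]
Step 4: x=[1.0173 4.5476 9.4524 12.9827] v=[0.1143 2.0543 -2.0543 -0.1143]
Step 5: x=[1.0393 4.7805 9.2195 12.9607] v=[0.2204 2.3292 -2.3292 -0.2204]

Answer: 1.0393 4.7805 9.2195 12.9607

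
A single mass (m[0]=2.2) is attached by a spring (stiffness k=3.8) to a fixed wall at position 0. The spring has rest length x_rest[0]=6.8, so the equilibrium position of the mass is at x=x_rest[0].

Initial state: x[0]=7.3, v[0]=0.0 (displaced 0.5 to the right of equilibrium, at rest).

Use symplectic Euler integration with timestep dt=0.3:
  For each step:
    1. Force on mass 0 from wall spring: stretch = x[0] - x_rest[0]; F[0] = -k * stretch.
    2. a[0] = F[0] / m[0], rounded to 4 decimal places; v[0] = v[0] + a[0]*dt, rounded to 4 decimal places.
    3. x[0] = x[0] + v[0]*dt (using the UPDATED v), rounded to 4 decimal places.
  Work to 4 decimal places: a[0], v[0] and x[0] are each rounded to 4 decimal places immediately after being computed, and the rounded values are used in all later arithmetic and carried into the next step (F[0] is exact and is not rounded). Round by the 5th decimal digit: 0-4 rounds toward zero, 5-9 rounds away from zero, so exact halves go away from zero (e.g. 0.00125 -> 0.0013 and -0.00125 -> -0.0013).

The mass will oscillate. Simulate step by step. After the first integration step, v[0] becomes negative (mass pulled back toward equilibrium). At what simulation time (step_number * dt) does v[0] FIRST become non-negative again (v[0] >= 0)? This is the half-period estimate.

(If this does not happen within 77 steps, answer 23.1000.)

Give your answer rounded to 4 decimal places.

Step 0: x=[7.3000] v=[0.0000]
Step 1: x=[7.2223] v=[-0.2591]
Step 2: x=[7.0789] v=[-0.4779]
Step 3: x=[6.8922] v=[-0.6224]
Step 4: x=[6.6911] v=[-0.6702]
Step 5: x=[6.5070] v=[-0.6138]
Step 6: x=[6.3684] v=[-0.4620]
Step 7: x=[6.2969] v=[-0.2384]
Step 8: x=[6.3036] v=[0.0223]
First v>=0 after going negative at step 8, time=2.4000

Answer: 2.4000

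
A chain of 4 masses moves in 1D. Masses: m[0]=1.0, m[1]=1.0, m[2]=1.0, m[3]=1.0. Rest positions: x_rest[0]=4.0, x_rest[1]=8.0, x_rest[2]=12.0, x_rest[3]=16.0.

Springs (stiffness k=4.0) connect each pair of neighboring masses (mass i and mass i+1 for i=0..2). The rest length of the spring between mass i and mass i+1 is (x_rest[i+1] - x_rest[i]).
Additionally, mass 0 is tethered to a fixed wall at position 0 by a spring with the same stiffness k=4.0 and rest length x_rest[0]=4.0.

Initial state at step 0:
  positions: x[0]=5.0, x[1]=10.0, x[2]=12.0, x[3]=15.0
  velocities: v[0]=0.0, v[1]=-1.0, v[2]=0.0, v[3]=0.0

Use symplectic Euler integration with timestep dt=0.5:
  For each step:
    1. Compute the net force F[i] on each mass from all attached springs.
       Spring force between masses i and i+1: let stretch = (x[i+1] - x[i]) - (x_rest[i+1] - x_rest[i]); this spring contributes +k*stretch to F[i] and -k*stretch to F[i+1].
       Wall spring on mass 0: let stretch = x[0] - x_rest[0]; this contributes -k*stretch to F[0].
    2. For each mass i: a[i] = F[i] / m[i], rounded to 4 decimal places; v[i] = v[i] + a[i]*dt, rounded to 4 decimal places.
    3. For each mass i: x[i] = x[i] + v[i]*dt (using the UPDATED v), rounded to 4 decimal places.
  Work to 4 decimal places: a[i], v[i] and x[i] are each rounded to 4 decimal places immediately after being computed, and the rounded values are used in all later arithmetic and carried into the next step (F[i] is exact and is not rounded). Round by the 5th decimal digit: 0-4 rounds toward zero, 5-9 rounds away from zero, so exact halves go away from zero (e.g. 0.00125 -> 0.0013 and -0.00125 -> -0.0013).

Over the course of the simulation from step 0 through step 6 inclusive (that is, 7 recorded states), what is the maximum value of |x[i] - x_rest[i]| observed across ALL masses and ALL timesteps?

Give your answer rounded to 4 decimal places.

Step 0: x=[5.0000 10.0000 12.0000 15.0000] v=[0.0000 -1.0000 0.0000 0.0000]
Step 1: x=[5.0000 6.5000 13.0000 16.0000] v=[0.0000 -7.0000 2.0000 2.0000]
Step 2: x=[1.5000 8.0000 10.5000 18.0000] v=[-7.0000 3.0000 -5.0000 4.0000]
Step 3: x=[3.0000 5.5000 13.0000 16.5000] v=[3.0000 -5.0000 5.0000 -3.0000]
Step 4: x=[4.0000 8.0000 11.5000 15.5000] v=[2.0000 5.0000 -3.0000 -2.0000]
Step 5: x=[5.0000 10.0000 10.5000 14.5000] v=[2.0000 4.0000 -2.0000 -2.0000]
Step 6: x=[6.0000 7.5000 13.0000 13.5000] v=[2.0000 -5.0000 5.0000 -2.0000]
Max displacement = 2.5000

Answer: 2.5000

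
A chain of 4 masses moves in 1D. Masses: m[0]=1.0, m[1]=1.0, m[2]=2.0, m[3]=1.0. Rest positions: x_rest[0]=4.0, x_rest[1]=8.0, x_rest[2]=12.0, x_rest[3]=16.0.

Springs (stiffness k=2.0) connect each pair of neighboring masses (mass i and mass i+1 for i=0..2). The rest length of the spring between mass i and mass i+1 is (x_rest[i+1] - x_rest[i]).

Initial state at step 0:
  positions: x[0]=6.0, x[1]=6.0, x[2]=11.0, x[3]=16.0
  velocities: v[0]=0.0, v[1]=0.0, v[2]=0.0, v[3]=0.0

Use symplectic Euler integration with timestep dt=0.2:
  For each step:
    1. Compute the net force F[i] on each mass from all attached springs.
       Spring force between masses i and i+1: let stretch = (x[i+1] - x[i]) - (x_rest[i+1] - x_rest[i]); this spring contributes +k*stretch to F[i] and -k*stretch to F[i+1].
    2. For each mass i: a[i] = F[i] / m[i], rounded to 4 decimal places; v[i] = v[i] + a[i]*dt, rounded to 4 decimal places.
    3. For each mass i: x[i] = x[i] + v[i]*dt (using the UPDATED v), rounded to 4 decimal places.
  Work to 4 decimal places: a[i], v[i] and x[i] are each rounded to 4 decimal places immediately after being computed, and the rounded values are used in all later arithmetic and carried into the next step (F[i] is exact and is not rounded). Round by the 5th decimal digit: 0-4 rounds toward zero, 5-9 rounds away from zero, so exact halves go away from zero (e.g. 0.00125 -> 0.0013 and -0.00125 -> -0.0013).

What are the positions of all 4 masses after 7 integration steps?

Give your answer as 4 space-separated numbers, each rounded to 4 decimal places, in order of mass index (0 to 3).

Answer: 2.2082 9.4275 11.8734 14.6176

Derivation:
Step 0: x=[6.0000 6.0000 11.0000 16.0000] v=[0.0000 0.0000 0.0000 0.0000]
Step 1: x=[5.6800 6.4000 11.0000 15.9200] v=[-1.6000 2.0000 0.0000 -0.4000]
Step 2: x=[5.0976 7.1104 11.0128 15.7664] v=[-2.9120 3.5520 0.0640 -0.7680]
Step 3: x=[4.3562 7.9720 11.0596 15.5525] v=[-3.7069 4.3078 0.2342 -1.0694]
Step 4: x=[3.5841 8.7913 11.1627 15.2992] v=[-3.8606 4.0965 0.5153 -1.2666]
Step 5: x=[2.9086 9.3837 11.3364 15.0350] v=[-3.3777 2.9622 0.8683 -1.3212]
Step 6: x=[2.4311 9.6143 11.5799 14.7949] v=[-2.3877 1.1532 1.2175 -1.2006]
Step 7: x=[2.2082 9.4275 11.8734 14.6176] v=[-1.1144 -0.9338 1.4674 -0.8866]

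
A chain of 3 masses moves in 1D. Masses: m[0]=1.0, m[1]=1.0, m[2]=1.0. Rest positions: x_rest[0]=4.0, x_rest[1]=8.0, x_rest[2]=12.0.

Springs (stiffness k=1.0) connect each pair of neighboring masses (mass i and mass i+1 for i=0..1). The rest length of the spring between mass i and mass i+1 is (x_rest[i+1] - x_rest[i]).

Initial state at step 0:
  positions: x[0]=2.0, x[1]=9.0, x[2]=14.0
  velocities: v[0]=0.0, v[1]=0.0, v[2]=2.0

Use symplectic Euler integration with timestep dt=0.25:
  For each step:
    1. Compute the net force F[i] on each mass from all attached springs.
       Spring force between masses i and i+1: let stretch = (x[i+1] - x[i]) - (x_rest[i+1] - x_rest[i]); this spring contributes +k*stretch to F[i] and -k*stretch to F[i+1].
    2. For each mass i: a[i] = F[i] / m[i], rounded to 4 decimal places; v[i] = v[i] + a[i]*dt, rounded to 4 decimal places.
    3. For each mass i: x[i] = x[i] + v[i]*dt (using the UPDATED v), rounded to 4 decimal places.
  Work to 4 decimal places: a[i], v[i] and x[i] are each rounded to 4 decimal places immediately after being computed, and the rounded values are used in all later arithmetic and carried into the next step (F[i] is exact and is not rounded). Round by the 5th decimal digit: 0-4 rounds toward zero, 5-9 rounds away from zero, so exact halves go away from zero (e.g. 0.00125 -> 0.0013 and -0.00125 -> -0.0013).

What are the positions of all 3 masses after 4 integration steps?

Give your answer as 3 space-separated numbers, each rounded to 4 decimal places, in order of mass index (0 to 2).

Answer: 3.6117 8.3500 15.0384

Derivation:
Step 0: x=[2.0000 9.0000 14.0000] v=[0.0000 0.0000 2.0000]
Step 1: x=[2.1875 8.8750 14.4375] v=[0.7500 -0.5000 1.7500]
Step 2: x=[2.5430 8.6797 14.7774] v=[1.4219 -0.7813 1.3594]
Step 3: x=[3.0320 8.4819 14.9862] v=[1.9561 -0.7911 0.8350]
Step 4: x=[3.6117 8.3500 15.0384] v=[2.3186 -0.5275 0.2089]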